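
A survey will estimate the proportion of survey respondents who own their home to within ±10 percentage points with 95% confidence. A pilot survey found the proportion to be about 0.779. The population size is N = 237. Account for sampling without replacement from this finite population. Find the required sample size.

For a proportion with margin E = 0.1 at 95% confidence, z = 1.960.
n = p̂(1−p̂)(z/E)² = 0.779 × 0.221 × (1.960/0.1)² = 66.14 — call this n₀.
Finite-population correction with N = 237: n = n₀ / (1 + (n₀−1)/N) = 66.14 / 1.275 = 51.87
Round up: n = 52.

52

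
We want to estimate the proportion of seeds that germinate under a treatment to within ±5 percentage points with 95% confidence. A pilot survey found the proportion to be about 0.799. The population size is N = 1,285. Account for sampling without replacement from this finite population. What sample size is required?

n = 208

For a proportion with margin E = 0.05 at 95% confidence, z = 1.960.
n = p̂(1−p̂)(z/E)² = 0.799 × 0.201 × (1.960/0.05)² = 246.78 — call this n₀.
Finite-population correction with N = 1,285: n = n₀ / (1 + (n₀−1)/N) = 246.78 / 1.191 = 207.20
Round up: n = 208.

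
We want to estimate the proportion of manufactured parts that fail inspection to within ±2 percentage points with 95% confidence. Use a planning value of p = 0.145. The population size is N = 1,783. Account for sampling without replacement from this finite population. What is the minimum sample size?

715

For a proportion with margin E = 0.02 at 95% confidence, z = 1.960.
n = p̂(1−p̂)(z/E)² = 0.145 × 0.855 × (1.960/0.02)² = 1190.66 — call this n₀.
Finite-population correction with N = 1,783: n = n₀ / (1 + (n₀−1)/N) = 1190.66 / 1.667 = 714.25
Round up: n = 715.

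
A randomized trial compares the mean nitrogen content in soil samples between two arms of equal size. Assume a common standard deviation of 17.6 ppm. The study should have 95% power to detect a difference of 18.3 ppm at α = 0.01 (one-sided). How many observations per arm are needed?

For two equal groups, n per group = 2·((z_α + z_β)·σ/δ)².
z_α = 2.326; z_β = 1.645 (power 95%).
n = 2 × (3.971 × 17.6 / 18.3)² = 2 × 14.59 = 29.18
Round up: n = 30 per group.

30 per group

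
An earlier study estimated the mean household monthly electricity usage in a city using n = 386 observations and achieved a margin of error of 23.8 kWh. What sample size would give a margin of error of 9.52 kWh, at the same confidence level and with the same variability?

Margin of error scales as 1/√n, so n₂ = n₁·(E₁/E₂)².
n₂ = 386 × (23.8/9.52)² = 386 × 6.25 = 2412.50
Round up: n₂ = 2413.

2413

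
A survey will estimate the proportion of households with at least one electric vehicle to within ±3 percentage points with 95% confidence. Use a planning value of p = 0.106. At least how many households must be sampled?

405

For a proportion with margin E = 0.03 at 95% confidence, z = 1.960.
n = p̂(1−p̂)(z/E)² = 0.106 × 0.894 × (1.960/0.03)² = 404.49
Round up: n = 405.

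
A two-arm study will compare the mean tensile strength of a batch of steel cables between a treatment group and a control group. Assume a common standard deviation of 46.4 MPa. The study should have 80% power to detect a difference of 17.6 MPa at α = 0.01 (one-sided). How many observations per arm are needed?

For two equal groups, n per group = 2·((z_α + z_β)·σ/δ)².
z_α = 2.326; z_β = 0.842 (power 80%).
n = 2 × (3.168 × 46.4 / 17.6)² = 2 × 69.76 = 139.52
Round up: n = 140 per group.

140 per group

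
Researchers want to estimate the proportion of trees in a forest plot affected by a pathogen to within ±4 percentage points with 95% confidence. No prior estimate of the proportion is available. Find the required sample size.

For a proportion with margin E = 0.04 at 95% confidence, z = 1.960.
With no prior estimate, use p = 0.5, which maximizes p(1−p) at 0.25.
n = 0.25 × (z/E)² = 0.25 × (1.960/0.04)² = 600.25
Round up: n = 601.

n = 601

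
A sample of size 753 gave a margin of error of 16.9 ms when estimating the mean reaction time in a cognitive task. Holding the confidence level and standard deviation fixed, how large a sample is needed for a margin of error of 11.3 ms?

Margin of error scales as 1/√n, so n₂ = n₁·(E₁/E₂)².
n₂ = 753 × (16.9/11.3)² = 753 × 2.237 = 1684.46
Round up: n₂ = 1685.

n = 1685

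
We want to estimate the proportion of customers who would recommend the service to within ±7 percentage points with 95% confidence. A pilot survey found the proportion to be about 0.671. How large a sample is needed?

For a proportion with margin E = 0.07 at 95% confidence, z = 1.960.
n = p̂(1−p̂)(z/E)² = 0.671 × 0.329 × (1.960/0.07)² = 173.08
Round up: n = 174.

174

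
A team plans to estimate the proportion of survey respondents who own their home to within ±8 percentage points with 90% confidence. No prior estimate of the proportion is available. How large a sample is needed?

For a proportion with margin E = 0.08 at 90% confidence, z = 1.645.
With no prior estimate, use p = 0.5, which maximizes p(1−p) at 0.25.
n = 0.25 × (z/E)² = 0.25 × (1.645/0.08)² = 105.70
Round up: n = 106.

n = 106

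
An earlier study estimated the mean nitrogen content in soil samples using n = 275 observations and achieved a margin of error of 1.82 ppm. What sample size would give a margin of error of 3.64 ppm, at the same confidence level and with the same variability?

Margin of error scales as 1/√n, so n₂ = n₁·(E₁/E₂)².
n₂ = 275 × (1.82/3.64)² = 275 × 0.25 = 68.75
Round up: n₂ = 69.

69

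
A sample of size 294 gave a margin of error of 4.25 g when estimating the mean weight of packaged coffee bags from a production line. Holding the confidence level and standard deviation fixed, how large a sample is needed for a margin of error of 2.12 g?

Margin of error scales as 1/√n, so n₂ = n₁·(E₁/E₂)².
n₂ = 294 × (4.25/2.12)² = 294 × 4.019 = 1181.59
Round up: n₂ = 1182.

1182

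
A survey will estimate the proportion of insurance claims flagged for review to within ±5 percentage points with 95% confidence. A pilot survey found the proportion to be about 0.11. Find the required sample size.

For a proportion with margin E = 0.05 at 95% confidence, z = 1.960.
n = p̂(1−p̂)(z/E)² = 0.11 × 0.89 × (1.960/0.05)² = 150.44
Round up: n = 151.

n = 151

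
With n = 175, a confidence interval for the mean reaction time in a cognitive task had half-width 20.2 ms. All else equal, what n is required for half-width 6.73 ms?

Margin of error scales as 1/√n, so n₂ = n₁·(E₁/E₂)².
n₂ = 175 × (20.2/6.73)² = 175 × 9.009 = 1576.58
Round up: n₂ = 1577.

1577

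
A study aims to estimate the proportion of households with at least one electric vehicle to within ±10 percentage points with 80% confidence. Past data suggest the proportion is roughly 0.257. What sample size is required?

32

For a proportion with margin E = 0.1 at 80% confidence, z = 1.282.
n = p̂(1−p̂)(z/E)² = 0.257 × 0.743 × (1.282/0.1)² = 31.38
Round up: n = 32.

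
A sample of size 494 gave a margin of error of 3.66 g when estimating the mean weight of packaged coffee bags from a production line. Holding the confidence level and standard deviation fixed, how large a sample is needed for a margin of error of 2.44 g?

1112

Margin of error scales as 1/√n, so n₂ = n₁·(E₁/E₂)².
n₂ = 494 × (3.66/2.44)² = 494 × 2.25 = 1111.50
Round up: n₂ = 1112.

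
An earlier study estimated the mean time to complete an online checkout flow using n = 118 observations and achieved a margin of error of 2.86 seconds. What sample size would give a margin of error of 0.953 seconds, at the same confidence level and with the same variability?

Margin of error scales as 1/√n, so n₂ = n₁·(E₁/E₂)².
n₂ = 118 × (2.86/0.953)² = 118 × 9.006 = 1062.71
Round up: n₂ = 1063.

1063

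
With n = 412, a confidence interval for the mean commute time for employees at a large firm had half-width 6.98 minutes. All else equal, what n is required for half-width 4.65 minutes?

Margin of error scales as 1/√n, so n₂ = n₁·(E₁/E₂)².
n₂ = 412 × (6.98/4.65)² = 412 × 2.253 = 928.24
Round up: n₂ = 929.

929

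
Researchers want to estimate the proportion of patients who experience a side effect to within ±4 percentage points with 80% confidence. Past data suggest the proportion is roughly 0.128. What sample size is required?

For a proportion with margin E = 0.04 at 80% confidence, z = 1.282.
n = p̂(1−p̂)(z/E)² = 0.128 × 0.872 × (1.282/0.04)² = 114.65
Round up: n = 115.

n = 115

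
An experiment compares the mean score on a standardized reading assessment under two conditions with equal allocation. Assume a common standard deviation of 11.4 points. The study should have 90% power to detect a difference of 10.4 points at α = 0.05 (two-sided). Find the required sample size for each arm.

26 per group

For two equal groups, n per group = 2·((z_{α/2} + z_β)·σ/δ)².
z_{α/2} = 1.960; z_β = 1.282 (power 90%).
n = 2 × (3.242 × 11.4 / 10.4)² = 2 × 12.63 = 25.26
Round up: n = 26 per group.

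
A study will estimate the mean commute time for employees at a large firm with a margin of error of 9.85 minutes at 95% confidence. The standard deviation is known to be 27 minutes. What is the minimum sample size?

29

For a mean, the margin of error is E = z·σ/√n, so n = (zσ/E)².
At 95% confidence, z = 1.960.
n = (1.960 × 27 / 9.85)² = 28.86
Round up: n = 29.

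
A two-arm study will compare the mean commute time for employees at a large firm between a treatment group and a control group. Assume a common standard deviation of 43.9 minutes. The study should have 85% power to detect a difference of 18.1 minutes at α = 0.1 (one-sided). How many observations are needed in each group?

For two equal groups, n per group = 2·((z_α + z_β)·σ/δ)².
z_α = 1.282; z_β = 1.036 (power 85%).
n = 2 × (2.318 × 43.9 / 18.1)² = 2 × 31.61 = 63.22
Round up: n = 64 per group.

64 per group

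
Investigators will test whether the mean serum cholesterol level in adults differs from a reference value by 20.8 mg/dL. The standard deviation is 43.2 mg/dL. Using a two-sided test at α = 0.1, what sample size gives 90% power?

For a one-sample z-test, n = ((z_{α/2} + z_β)·σ/δ)².
z_{α/2} = 1.645 (two-sided α = 0.1); z_β = 1.282 (power 90% → β = 0.1).
n = (2.927 × 43.2 / 20.8)² = 36.96
Round up: n = 37.

n = 37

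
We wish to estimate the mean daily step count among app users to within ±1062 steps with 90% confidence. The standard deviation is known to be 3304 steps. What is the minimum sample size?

For a mean, the margin of error is E = z·σ/√n, so n = (zσ/E)².
At 90% confidence, z = 1.645.
n = (1.645 × 3304 / 1062)² = 26.19
Round up: n = 27.

27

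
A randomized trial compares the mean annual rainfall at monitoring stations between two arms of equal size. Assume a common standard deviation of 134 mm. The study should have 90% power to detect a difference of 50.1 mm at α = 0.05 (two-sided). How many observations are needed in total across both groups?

For two equal groups, n per group = 2·((z_{α/2} + z_β)·σ/δ)².
z_{α/2} = 1.960; z_β = 1.282 (power 90%).
n = 2 × (3.242 × 134 / 50.1)² = 2 × 75.19 = 150.38
Round up: n = 151 per group.
Total across both groups: 2 × 151 = 302.

302 total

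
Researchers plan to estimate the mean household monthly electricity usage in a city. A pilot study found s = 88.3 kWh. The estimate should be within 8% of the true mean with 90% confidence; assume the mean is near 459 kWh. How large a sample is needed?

16

For a mean, the margin of error is E = z·σ/√n, so n = (zσ/E)².
At 90% confidence, z = 1.645.
E = 8% of 459 = 36.72 kWh.
n = (1.645 × 88.3 / 36.72)² = 15.65
Round up: n = 16.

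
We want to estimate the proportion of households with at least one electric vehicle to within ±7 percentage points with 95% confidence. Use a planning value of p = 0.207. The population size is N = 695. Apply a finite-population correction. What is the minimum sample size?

109

For a proportion with margin E = 0.07 at 95% confidence, z = 1.960.
n = p̂(1−p̂)(z/E)² = 0.207 × 0.793 × (1.960/0.07)² = 128.69 — call this n₀.
Finite-population correction with N = 695: n = n₀ / (1 + (n₀−1)/N) = 128.69 / 1.184 = 108.69
Round up: n = 109.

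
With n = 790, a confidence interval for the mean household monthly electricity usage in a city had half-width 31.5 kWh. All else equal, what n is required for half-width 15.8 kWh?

n = 3141

Margin of error scales as 1/√n, so n₂ = n₁·(E₁/E₂)².
n₂ = 790 × (31.5/15.8)² = 790 × 3.975 = 3140.25
Round up: n₂ = 3141.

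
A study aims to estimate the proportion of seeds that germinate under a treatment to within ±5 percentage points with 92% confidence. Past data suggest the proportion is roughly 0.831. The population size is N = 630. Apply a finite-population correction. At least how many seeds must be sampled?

136

For a proportion with margin E = 0.05 at 92% confidence, z = 1.751.
n = p̂(1−p̂)(z/E)² = 0.831 × 0.169 × (1.751/0.05)² = 172.23 — call this n₀.
Finite-population correction with N = 630: n = n₀ / (1 + (n₀−1)/N) = 172.23 / 1.272 = 135.40
Round up: n = 136.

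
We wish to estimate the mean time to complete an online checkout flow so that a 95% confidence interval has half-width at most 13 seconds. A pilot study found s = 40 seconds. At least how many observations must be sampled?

37

For a mean, the margin of error is E = z·σ/√n, so n = (zσ/E)².
At 95% confidence, z = 1.960.
n = (1.960 × 40 / 13)² = 36.37
Round up: n = 37.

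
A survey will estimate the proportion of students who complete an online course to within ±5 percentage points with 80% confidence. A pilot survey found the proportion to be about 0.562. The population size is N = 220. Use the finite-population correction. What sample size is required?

94

For a proportion with margin E = 0.05 at 80% confidence, z = 1.282.
n = p̂(1−p̂)(z/E)² = 0.562 × 0.438 × (1.282/0.05)² = 161.83 — call this n₀.
Finite-population correction with N = 220: n = n₀ / (1 + (n₀−1)/N) = 161.83 / 1.731 = 93.49
Round up: n = 94.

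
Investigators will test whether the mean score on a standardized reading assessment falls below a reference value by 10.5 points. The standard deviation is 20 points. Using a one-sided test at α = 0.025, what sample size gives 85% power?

33

For a one-sample z-test, n = ((z_α + z_β)·σ/δ)².
z_α = 1.960 (one-sided α = 0.025); z_β = 1.036 (power 85% → β = 0.15).
n = (2.996 × 20 / 10.5)² = 32.57
Round up: n = 33.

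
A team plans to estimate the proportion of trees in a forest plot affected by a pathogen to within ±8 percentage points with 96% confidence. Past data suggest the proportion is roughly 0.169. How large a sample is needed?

93

For a proportion with margin E = 0.08 at 96% confidence, z = 2.054.
n = p̂(1−p̂)(z/E)² = 0.169 × 0.831 × (2.054/0.08)² = 92.58
Round up: n = 93.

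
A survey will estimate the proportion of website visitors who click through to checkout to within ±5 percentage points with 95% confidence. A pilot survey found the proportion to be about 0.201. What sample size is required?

247

For a proportion with margin E = 0.05 at 95% confidence, z = 1.960.
n = p̂(1−p̂)(z/E)² = 0.201 × 0.799 × (1.960/0.05)² = 246.78
Round up: n = 247.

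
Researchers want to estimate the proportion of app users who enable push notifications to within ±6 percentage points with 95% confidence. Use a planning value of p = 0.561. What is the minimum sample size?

For a proportion with margin E = 0.06 at 95% confidence, z = 1.960.
n = p̂(1−p̂)(z/E)² = 0.561 × 0.439 × (1.960/0.06)² = 262.81
Round up: n = 263.

263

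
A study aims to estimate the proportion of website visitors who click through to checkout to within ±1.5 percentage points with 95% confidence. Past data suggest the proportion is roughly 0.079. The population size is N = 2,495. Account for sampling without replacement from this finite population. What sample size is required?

830

For a proportion with margin E = 0.015 at 95% confidence, z = 1.960.
n = p̂(1−p̂)(z/E)² = 0.079 × 0.921 × (1.960/0.015)² = 1242.27 — call this n₀.
Finite-population correction with N = 2,495: n = n₀ / (1 + (n₀−1)/N) = 1242.27 / 1.498 = 829.29
Round up: n = 830.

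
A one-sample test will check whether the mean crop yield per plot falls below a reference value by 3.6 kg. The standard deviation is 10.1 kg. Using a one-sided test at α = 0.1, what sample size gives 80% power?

n = 36

For a one-sample z-test, n = ((z_α + z_β)·σ/δ)².
z_α = 1.282 (one-sided α = 0.1); z_β = 0.842 (power 80% → β = 0.2).
n = (2.124 × 10.1 / 3.6)² = 35.51
Round up: n = 36.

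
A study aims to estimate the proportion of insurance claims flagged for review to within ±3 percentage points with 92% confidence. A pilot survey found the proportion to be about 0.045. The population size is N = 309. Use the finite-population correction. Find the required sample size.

100

For a proportion with margin E = 0.03 at 92% confidence, z = 1.751.
n = p̂(1−p̂)(z/E)² = 0.045 × 0.955 × (1.751/0.03)² = 146.40 — call this n₀.
Finite-population correction with N = 309: n = n₀ / (1 + (n₀−1)/N) = 146.40 / 1.471 = 99.52
Round up: n = 100.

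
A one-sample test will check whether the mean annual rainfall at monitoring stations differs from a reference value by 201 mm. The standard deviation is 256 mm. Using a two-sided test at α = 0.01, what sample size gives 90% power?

For a one-sample z-test, n = ((z_{α/2} + z_β)·σ/δ)².
z_{α/2} = 2.576 (two-sided α = 0.01); z_β = 1.282 (power 90% → β = 0.1).
n = (3.858 × 256 / 201)² = 24.14
Round up: n = 25.

n = 25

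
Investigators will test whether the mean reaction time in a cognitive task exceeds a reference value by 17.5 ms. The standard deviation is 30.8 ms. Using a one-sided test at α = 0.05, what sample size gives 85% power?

For a one-sample z-test, n = ((z_α + z_β)·σ/δ)².
z_α = 1.645 (one-sided α = 0.05); z_β = 1.036 (power 85% → β = 0.15).
n = (2.681 × 30.8 / 17.5)² = 22.26
Round up: n = 23.

n = 23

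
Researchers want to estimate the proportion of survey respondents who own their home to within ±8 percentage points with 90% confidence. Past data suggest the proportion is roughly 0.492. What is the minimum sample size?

For a proportion with margin E = 0.08 at 90% confidence, z = 1.645.
n = p̂(1−p̂)(z/E)² = 0.492 × 0.508 × (1.645/0.08)² = 105.68
Round up: n = 106.

106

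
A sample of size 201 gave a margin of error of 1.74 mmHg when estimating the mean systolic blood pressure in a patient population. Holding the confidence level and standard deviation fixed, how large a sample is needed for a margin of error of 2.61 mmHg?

90

Margin of error scales as 1/√n, so n₂ = n₁·(E₁/E₂)².
n₂ = 201 × (1.74/2.61)² = 201 × 0.4444 = 89.32
Round up: n₂ = 90.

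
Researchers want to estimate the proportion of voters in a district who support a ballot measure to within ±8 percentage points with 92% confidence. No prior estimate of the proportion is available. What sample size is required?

120

For a proportion with margin E = 0.08 at 92% confidence, z = 1.751.
With no prior estimate, use p = 0.5, which maximizes p(1−p) at 0.25.
n = 0.25 × (z/E)² = 0.25 × (1.751/0.08)² = 119.77
Round up: n = 120.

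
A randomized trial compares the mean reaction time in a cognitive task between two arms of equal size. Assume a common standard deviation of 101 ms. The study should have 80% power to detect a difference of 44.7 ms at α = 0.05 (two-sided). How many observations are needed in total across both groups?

162 total

For two equal groups, n per group = 2·((z_{α/2} + z_β)·σ/δ)².
z_{α/2} = 1.960; z_β = 0.842 (power 80%).
n = 2 × (2.802 × 101 / 44.7)² = 2 × 40.08 = 80.16
Round up: n = 81 per group.
Total across both groups: 2 × 81 = 162.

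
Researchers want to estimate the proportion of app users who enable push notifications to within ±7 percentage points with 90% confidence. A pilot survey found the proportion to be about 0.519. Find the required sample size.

n = 138

For a proportion with margin E = 0.07 at 90% confidence, z = 1.645.
n = p̂(1−p̂)(z/E)² = 0.519 × 0.481 × (1.645/0.07)² = 137.86
Round up: n = 138.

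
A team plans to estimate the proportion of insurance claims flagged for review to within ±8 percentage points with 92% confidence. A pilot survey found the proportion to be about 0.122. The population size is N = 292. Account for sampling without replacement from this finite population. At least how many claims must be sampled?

For a proportion with margin E = 0.08 at 92% confidence, z = 1.751.
n = p̂(1−p̂)(z/E)² = 0.122 × 0.878 × (1.751/0.08)² = 51.32 — call this n₀.
Finite-population correction with N = 292: n = n₀ / (1 + (n₀−1)/N) = 51.32 / 1.172 = 43.79
Round up: n = 44.

44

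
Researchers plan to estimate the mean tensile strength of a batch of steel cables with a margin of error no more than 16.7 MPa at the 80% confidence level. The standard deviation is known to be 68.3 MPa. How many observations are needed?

For a mean, the margin of error is E = z·σ/√n, so n = (zσ/E)².
At 80% confidence, z = 1.282.
n = (1.282 × 68.3 / 16.7)² = 27.49
Round up: n = 28.

28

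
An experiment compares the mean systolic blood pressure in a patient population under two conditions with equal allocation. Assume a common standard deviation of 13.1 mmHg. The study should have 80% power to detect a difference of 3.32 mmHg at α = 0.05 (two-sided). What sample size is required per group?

245 per group

For two equal groups, n per group = 2·((z_{α/2} + z_β)·σ/δ)².
z_{α/2} = 1.960; z_β = 0.842 (power 80%).
n = 2 × (2.802 × 13.1 / 3.32)² = 2 × 122.24 = 244.48
Round up: n = 245 per group.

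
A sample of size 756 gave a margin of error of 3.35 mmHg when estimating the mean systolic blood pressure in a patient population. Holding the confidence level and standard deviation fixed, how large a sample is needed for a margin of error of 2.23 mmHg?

Margin of error scales as 1/√n, so n₂ = n₁·(E₁/E₂)².
n₂ = 756 × (3.35/2.23)² = 756 × 2.257 = 1706.29
Round up: n₂ = 1707.

1707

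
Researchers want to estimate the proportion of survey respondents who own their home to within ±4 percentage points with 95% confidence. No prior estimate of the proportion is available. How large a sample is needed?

For a proportion with margin E = 0.04 at 95% confidence, z = 1.960.
With no prior estimate, use p = 0.5, which maximizes p(1−p) at 0.25.
n = 0.25 × (z/E)² = 0.25 × (1.960/0.04)² = 600.25
Round up: n = 601.

n = 601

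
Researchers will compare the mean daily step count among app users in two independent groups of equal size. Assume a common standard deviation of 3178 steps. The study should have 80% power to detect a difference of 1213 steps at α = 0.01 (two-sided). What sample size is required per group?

161 per group

For two equal groups, n per group = 2·((z_{α/2} + z_β)·σ/δ)².
z_{α/2} = 2.576; z_β = 0.842 (power 80%).
n = 2 × (3.418 × 3178 / 1213)² = 2 × 80.19 = 160.38
Round up: n = 161 per group.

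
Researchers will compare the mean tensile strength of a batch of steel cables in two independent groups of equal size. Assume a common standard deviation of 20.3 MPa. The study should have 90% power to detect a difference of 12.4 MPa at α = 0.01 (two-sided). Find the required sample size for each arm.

80 per group

For two equal groups, n per group = 2·((z_{α/2} + z_β)·σ/δ)².
z_{α/2} = 2.576; z_β = 1.282 (power 90%).
n = 2 × (3.858 × 20.3 / 12.4)² = 2 × 39.89 = 79.78
Round up: n = 80 per group.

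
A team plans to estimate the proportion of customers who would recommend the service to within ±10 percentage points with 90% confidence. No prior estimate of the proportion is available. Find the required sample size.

For a proportion with margin E = 0.1 at 90% confidence, z = 1.645.
With no prior estimate, use p = 0.5, which maximizes p(1−p) at 0.25.
n = 0.25 × (z/E)² = 0.25 × (1.645/0.1)² = 67.65
Round up: n = 68.

68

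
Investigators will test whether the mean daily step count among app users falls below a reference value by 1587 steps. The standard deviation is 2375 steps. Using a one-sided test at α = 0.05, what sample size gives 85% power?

For a one-sample z-test, n = ((z_α + z_β)·σ/δ)².
z_α = 1.645 (one-sided α = 0.05); z_β = 1.036 (power 85% → β = 0.15).
n = (2.681 × 2375 / 1587)² = 16.10
Round up: n = 17.

17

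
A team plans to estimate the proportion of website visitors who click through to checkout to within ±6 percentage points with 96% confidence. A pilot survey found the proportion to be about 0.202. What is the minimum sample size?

189

For a proportion with margin E = 0.06 at 96% confidence, z = 2.054.
n = p̂(1−p̂)(z/E)² = 0.202 × 0.798 × (2.054/0.06)² = 188.91
Round up: n = 189.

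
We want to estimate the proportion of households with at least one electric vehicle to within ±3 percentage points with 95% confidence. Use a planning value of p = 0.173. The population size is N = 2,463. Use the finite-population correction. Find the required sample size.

For a proportion with margin E = 0.03 at 95% confidence, z = 1.960.
n = p̂(1−p̂)(z/E)² = 0.173 × 0.827 × (1.960/0.03)² = 610.69 — call this n₀.
Finite-population correction with N = 2,463: n = n₀ / (1 + (n₀−1)/N) = 610.69 / 1.248 = 489.33
Round up: n = 490.

490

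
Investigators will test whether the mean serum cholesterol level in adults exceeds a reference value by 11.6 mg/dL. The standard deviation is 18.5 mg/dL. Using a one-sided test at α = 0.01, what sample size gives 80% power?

n = 26

For a one-sample z-test, n = ((z_α + z_β)·σ/δ)².
z_α = 2.326 (one-sided α = 0.01); z_β = 0.842 (power 80% → β = 0.2).
n = (3.168 × 18.5 / 11.6)² = 25.53
Round up: n = 26.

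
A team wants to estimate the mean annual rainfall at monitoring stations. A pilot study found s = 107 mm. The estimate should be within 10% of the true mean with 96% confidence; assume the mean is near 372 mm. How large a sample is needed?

35

For a mean, the margin of error is E = z·σ/√n, so n = (zσ/E)².
At 96% confidence, z = 2.054.
E = 10% of 372 = 37.2 mm.
n = (2.054 × 107 / 37.2)² = 34.90
Round up: n = 35.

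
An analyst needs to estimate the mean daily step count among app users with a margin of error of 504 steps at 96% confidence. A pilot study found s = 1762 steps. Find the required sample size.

For a mean, the margin of error is E = z·σ/√n, so n = (zσ/E)².
At 96% confidence, z = 2.054.
n = (2.054 × 1762 / 504)² = 51.56
Round up: n = 52.

52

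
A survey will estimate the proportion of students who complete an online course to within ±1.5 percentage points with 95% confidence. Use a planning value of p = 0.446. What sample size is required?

n = 4219

For a proportion with margin E = 0.015 at 95% confidence, z = 1.960.
n = p̂(1−p̂)(z/E)² = 0.446 × 0.554 × (1.960/0.015)² = 4218.66
Round up: n = 4219.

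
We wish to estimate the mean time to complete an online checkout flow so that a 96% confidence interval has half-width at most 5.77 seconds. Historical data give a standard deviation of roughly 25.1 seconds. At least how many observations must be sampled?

For a mean, the margin of error is E = z·σ/√n, so n = (zσ/E)².
At 96% confidence, z = 2.054.
n = (2.054 × 25.1 / 5.77)² = 79.84
Round up: n = 80.

80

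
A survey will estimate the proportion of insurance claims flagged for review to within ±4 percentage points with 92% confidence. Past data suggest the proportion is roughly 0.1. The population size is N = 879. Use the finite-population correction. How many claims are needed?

For a proportion with margin E = 0.04 at 92% confidence, z = 1.751.
n = p̂(1−p̂)(z/E)² = 0.1 × 0.9 × (1.751/0.04)² = 172.46 — call this n₀.
Finite-population correction with N = 879: n = n₀ / (1 + (n₀−1)/N) = 172.46 / 1.195 = 144.32
Round up: n = 145.

145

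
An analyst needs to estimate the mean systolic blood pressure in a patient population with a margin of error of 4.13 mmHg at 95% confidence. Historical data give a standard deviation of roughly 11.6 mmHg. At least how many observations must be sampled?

n = 31

For a mean, the margin of error is E = z·σ/√n, so n = (zσ/E)².
At 95% confidence, z = 1.960.
n = (1.960 × 11.6 / 4.13)² = 30.31
Round up: n = 31.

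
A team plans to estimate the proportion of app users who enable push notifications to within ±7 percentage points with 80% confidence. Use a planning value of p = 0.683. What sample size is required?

For a proportion with margin E = 0.07 at 80% confidence, z = 1.282.
n = p̂(1−p̂)(z/E)² = 0.683 × 0.317 × (1.282/0.07)² = 72.62
Round up: n = 73.

73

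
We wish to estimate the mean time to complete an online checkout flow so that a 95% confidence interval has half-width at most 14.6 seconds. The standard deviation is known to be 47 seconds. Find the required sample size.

40

For a mean, the margin of error is E = z·σ/√n, so n = (zσ/E)².
At 95% confidence, z = 1.960.
n = (1.960 × 47 / 14.6)² = 39.81
Round up: n = 40.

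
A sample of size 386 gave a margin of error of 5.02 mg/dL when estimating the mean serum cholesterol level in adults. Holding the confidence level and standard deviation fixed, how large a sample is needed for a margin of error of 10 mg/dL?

Margin of error scales as 1/√n, so n₂ = n₁·(E₁/E₂)².
n₂ = 386 × (5.02/10)² = 386 × 0.252 = 97.27
Round up: n₂ = 98.

n = 98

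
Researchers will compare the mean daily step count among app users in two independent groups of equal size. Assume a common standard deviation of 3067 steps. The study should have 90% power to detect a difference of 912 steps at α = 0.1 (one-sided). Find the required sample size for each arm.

149 per group

For two equal groups, n per group = 2·((z_α + z_β)·σ/δ)².
z_α = 1.282; z_β = 1.282 (power 90%).
n = 2 × (2.564 × 3067 / 912)² = 2 × 74.35 = 148.70
Round up: n = 149 per group.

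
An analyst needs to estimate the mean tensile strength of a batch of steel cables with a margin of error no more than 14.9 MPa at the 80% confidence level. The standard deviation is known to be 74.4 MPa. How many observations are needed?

41

For a mean, the margin of error is E = z·σ/√n, so n = (zσ/E)².
At 80% confidence, z = 1.282.
n = (1.282 × 74.4 / 14.9)² = 40.98
Round up: n = 41.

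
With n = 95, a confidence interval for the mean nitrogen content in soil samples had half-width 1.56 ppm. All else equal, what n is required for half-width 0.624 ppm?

594

Margin of error scales as 1/√n, so n₂ = n₁·(E₁/E₂)².
n₂ = 95 × (1.56/0.624)² = 95 × 6.25 = 593.75
Round up: n₂ = 594.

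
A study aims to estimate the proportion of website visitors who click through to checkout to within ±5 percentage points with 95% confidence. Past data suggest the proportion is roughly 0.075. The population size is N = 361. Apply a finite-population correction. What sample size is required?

83

For a proportion with margin E = 0.05 at 95% confidence, z = 1.960.
n = p̂(1−p̂)(z/E)² = 0.075 × 0.925 × (1.960/0.05)² = 106.60 — call this n₀.
Finite-population correction with N = 361: n = n₀ / (1 + (n₀−1)/N) = 106.60 / 1.293 = 82.44
Round up: n = 83.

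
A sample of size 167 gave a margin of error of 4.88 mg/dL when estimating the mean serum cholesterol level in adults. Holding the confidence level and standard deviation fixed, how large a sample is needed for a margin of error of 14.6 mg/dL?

Margin of error scales as 1/√n, so n₂ = n₁·(E₁/E₂)².
n₂ = 167 × (4.88/14.6)² = 167 × 0.1117 = 18.65
Round up: n₂ = 19.

19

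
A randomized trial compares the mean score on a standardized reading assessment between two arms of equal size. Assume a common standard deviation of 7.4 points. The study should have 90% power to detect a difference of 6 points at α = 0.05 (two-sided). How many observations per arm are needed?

32 per group

For two equal groups, n per group = 2·((z_{α/2} + z_β)·σ/δ)².
z_{α/2} = 1.960; z_β = 1.282 (power 90%).
n = 2 × (3.242 × 7.4 / 6)² = 2 × 15.99 = 31.98
Round up: n = 32 per group.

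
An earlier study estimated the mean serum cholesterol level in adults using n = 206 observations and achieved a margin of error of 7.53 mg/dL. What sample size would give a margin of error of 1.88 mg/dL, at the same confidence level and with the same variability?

Margin of error scales as 1/√n, so n₂ = n₁·(E₁/E₂)².
n₂ = 206 × (7.53/1.88)² = 206 × 16.04 = 3304.24
Round up: n₂ = 3305.

n = 3305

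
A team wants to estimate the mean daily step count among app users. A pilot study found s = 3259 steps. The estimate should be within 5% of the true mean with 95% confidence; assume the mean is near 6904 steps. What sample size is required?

For a mean, the margin of error is E = z·σ/√n, so n = (zσ/E)².
At 95% confidence, z = 1.960.
E = 5% of 6904 = 345.2 steps.
n = (1.960 × 3259 / 345.2)² = 342.40
Round up: n = 343.

343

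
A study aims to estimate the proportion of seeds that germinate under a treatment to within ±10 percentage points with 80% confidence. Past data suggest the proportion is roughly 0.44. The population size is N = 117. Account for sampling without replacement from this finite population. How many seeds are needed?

31

For a proportion with margin E = 0.1 at 80% confidence, z = 1.282.
n = p̂(1−p̂)(z/E)² = 0.44 × 0.56 × (1.282/0.1)² = 40.50 — call this n₀.
Finite-population correction with N = 117: n = n₀ / (1 + (n₀−1)/N) = 40.50 / 1.338 = 30.27
Round up: n = 31.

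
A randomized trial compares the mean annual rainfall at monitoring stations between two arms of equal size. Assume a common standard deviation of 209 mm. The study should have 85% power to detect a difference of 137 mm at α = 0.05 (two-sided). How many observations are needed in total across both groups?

For two equal groups, n per group = 2·((z_{α/2} + z_β)·σ/δ)².
z_{α/2} = 1.960; z_β = 1.036 (power 85%).
n = 2 × (2.996 × 209 / 137)² = 2 × 20.89 = 41.78
Round up: n = 42 per group.
Total across both groups: 2 × 42 = 84.

84 total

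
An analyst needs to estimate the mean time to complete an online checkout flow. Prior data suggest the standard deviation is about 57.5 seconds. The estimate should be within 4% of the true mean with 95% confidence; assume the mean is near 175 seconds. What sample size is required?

260

For a mean, the margin of error is E = z·σ/√n, so n = (zσ/E)².
At 95% confidence, z = 1.960.
E = 4% of 175 = 7 seconds.
n = (1.960 × 57.5 / 7)² = 259.21
Round up: n = 260.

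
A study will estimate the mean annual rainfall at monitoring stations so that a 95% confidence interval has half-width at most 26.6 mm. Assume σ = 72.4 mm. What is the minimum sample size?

29

For a mean, the margin of error is E = z·σ/√n, so n = (zσ/E)².
At 95% confidence, z = 1.960.
n = (1.960 × 72.4 / 26.6)² = 28.46
Round up: n = 29.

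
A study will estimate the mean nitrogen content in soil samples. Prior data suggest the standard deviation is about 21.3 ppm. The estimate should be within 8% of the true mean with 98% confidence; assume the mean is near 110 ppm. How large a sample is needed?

For a mean, the margin of error is E = z·σ/√n, so n = (zσ/E)².
At 98% confidence, z = 2.326.
E = 8% of 110 = 8.8 ppm.
n = (2.326 × 21.3 / 8.8)² = 31.70
Round up: n = 32.

32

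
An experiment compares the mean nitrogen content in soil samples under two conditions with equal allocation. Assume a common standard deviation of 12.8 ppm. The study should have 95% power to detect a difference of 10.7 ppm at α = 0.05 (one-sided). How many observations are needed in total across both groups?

For two equal groups, n per group = 2·((z_α + z_β)·σ/δ)².
z_α = 1.645; z_β = 1.645 (power 95%).
n = 2 × (3.290 × 12.8 / 10.7)² = 2 × 15.49 = 30.98
Round up: n = 31 per group.
Total across both groups: 2 × 31 = 62.

62 total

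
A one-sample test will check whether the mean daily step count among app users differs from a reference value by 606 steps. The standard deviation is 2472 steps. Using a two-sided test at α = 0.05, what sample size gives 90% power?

For a one-sample z-test, n = ((z_{α/2} + z_β)·σ/δ)².
z_{α/2} = 1.960 (two-sided α = 0.05); z_β = 1.282 (power 90% → β = 0.1).
n = (3.242 × 2472 / 606)² = 174.90
Round up: n = 175.

175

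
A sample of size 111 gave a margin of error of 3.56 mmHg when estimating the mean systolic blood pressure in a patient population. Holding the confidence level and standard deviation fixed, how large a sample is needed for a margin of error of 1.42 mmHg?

Margin of error scales as 1/√n, so n₂ = n₁·(E₁/E₂)².
n₂ = 111 × (3.56/1.42)² = 111 × 6.285 = 697.63
Round up: n₂ = 698.

n = 698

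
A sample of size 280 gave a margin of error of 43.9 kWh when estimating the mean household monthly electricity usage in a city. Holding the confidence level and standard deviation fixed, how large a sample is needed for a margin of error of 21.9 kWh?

Margin of error scales as 1/√n, so n₂ = n₁·(E₁/E₂)².
n₂ = 280 × (43.9/21.9)² = 280 × 4.018 = 1125.04
Round up: n₂ = 1126.

1126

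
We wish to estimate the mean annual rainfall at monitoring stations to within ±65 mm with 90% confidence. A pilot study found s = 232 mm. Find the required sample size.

n = 35

For a mean, the margin of error is E = z·σ/√n, so n = (zσ/E)².
At 90% confidence, z = 1.645.
n = (1.645 × 232 / 65)² = 34.47
Round up: n = 35.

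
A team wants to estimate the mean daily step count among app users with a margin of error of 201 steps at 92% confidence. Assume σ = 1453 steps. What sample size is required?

n = 161

For a mean, the margin of error is E = z·σ/√n, so n = (zσ/E)².
At 92% confidence, z = 1.751.
n = (1.751 × 1453 / 201)² = 160.22
Round up: n = 161.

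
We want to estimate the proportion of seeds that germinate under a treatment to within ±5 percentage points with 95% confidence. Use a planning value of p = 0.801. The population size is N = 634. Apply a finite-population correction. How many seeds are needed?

For a proportion with margin E = 0.05 at 95% confidence, z = 1.960.
n = p̂(1−p̂)(z/E)² = 0.801 × 0.199 × (1.960/0.05)² = 244.94 — call this n₀.
Finite-population correction with N = 634: n = n₀ / (1 + (n₀−1)/N) = 244.94 / 1.385 = 176.85
Round up: n = 177.

177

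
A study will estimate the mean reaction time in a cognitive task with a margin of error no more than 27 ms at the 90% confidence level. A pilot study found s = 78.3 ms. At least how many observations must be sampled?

23

For a mean, the margin of error is E = z·σ/√n, so n = (zσ/E)².
At 90% confidence, z = 1.645.
n = (1.645 × 78.3 / 27)² = 22.76
Round up: n = 23.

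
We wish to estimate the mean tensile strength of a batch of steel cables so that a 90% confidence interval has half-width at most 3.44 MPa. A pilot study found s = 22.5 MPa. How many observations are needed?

For a mean, the margin of error is E = z·σ/√n, so n = (zσ/E)².
At 90% confidence, z = 1.645.
n = (1.645 × 22.5 / 3.44)² = 115.77
Round up: n = 116.

116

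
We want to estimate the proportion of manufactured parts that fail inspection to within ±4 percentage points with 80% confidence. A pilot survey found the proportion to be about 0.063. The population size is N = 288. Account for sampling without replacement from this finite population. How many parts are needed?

51

For a proportion with margin E = 0.04 at 80% confidence, z = 1.282.
n = p̂(1−p̂)(z/E)² = 0.063 × 0.937 × (1.282/0.04)² = 60.64 — call this n₀.
Finite-population correction with N = 288: n = n₀ / (1 + (n₀−1)/N) = 60.64 / 1.207 = 50.24
Round up: n = 51.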